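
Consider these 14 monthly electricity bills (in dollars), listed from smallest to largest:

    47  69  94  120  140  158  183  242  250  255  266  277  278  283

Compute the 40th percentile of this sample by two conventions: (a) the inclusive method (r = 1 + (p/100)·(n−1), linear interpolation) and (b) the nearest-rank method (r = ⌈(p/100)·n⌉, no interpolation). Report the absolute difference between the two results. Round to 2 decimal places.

n = 14.
(a) r = 6.2; between ranks 6 (158) and 7 (183): 163.
(b) the nearest-rank method: rank 6 → 158.
|163 − 158| = 5.

5.00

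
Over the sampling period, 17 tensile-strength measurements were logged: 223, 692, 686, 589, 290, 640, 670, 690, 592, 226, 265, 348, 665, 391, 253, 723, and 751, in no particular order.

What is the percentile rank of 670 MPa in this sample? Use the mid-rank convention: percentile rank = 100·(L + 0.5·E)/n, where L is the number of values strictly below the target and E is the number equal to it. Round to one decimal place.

Sorted: 223, 226, 253, 265, 290, 348, 391, 589, 592, 640, 665, 670, 686, 690, 692, 723, 751.
Count below 670: L = 11; count equal: E = 1; n = 17.
Percentile rank = 100·(11 + 0.5·1)/17 = 100·11.5/17 = 67.65.

67.6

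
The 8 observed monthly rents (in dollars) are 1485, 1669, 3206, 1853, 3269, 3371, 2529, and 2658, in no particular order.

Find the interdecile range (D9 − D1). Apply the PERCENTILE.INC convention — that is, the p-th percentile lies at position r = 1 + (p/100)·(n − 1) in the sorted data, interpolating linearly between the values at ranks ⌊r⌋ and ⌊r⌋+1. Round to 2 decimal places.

Sorted: 1485, 1669, 1853, 2529, 2658, 3206, 3269, 3371.
n = 8.
P10: r = 1.7; ranks 1–2 are 1485, 1669; interpolating gives 1613.8.
P90: r = 7.3; ranks 7–8 are 3269, 3371; interpolating gives 3299.6.
Difference: 3299.6 − 1613.8 = 1685.8.

1685.80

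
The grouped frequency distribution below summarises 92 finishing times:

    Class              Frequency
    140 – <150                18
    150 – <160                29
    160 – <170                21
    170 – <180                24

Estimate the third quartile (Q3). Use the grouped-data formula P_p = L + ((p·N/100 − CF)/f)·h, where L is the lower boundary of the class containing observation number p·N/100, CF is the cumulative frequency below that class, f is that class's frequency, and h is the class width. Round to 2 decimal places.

N = 92; target position k = 75/100 · 92 = 69.
Cumulative frequencies: 18, 47, 68, 92.
Observation 69 falls in the class 170 – <180.
L = 170, CF = 68, f = 24, h = 10.
P75 = 170 + ((69 − 68)/24)·10 = 170 + 0.416667 = 170.417.

170.42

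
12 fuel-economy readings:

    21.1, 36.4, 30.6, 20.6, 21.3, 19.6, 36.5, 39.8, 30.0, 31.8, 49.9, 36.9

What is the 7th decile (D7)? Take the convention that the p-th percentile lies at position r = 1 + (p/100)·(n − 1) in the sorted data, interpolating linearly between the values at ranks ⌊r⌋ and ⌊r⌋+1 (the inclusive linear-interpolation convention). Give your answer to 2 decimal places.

36.47

Sorted: 19.6, 20.6, 21.1, 21.3, 30.0, 30.6, 31.8, 36.4, 36.5, 36.9, 39.8, 49.9.
n = 12.
r = 1 + (70/100)·(12 − 1) = 1 + 7.7 = 8.7.
Rank 8 is 36.4 and rank 9 is 36.5.
Interpolate: 36.4 + 0.7·(36.5 − 36.4) = 36.4 + 0.7·0.1 = 36.47.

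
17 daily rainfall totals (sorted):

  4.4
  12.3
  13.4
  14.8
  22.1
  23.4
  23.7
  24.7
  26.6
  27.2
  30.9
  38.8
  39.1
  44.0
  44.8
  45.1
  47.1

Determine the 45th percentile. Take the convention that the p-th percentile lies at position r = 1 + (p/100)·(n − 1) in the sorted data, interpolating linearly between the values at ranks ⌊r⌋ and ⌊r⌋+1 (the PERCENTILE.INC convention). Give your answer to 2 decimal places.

25.08

n = 17.
r = 1 + (45/100)·(17 − 1) = 1 + 7.2 = 8.2.
Rank 8 is 24.7 and rank 9 is 26.6.
Interpolate: 24.7 + 0.2·(26.6 − 24.7) = 24.7 + 0.2·1.9 = 25.08.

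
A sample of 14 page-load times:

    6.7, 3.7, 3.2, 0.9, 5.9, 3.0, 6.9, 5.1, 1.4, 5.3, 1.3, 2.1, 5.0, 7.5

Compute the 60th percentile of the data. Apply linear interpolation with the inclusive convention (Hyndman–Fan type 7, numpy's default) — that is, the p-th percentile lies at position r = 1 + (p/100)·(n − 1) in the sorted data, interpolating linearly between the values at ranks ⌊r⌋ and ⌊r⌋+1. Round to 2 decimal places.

5.08

Sorted: 0.9, 1.3, 1.4, 2.1, 3.0, 3.2, 3.7, 5.0, 5.1, 5.3, 5.9, 6.7, 6.9, 7.5.
n = 14.
r = 1 + (60/100)·(14 − 1) = 1 + 7.8 = 8.8.
Rank 8 is 5.0 and rank 9 is 5.1.
Interpolate: 5.0 + 0.8·(5.1 − 5.0) = 5.0 + 0.8·0.1 = 5.08.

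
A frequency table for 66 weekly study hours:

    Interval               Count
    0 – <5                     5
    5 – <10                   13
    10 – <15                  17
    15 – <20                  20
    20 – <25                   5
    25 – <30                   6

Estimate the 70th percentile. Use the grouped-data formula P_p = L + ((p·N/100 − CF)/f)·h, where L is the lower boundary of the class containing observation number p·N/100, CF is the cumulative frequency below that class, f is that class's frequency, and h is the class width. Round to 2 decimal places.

N = 66; target position k = 70/100 · 66 = 46.2.
Cumulative frequencies: 5, 18, 35, 55, 60, 66.
Observation 46.2 falls in the class 15 – <20.
L = 15, CF = 35, f = 20, h = 5.
P70 = 15 + ((46.2 − 35)/20)·5 = 15 + 2.8 = 17.8.

17.80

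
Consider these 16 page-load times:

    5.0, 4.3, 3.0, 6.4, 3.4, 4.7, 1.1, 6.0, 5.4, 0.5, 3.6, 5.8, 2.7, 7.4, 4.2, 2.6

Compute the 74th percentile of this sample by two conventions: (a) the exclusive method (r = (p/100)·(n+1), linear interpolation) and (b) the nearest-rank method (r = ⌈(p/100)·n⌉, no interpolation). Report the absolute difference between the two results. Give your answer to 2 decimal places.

Sorted: 0.5, 1.1, 2.6, 2.7, 3.0, 3.4, 3.6, 4.2, 4.3, 4.7, 5.0, 5.4, 5.8, 6.0, 6.4, 7.4.
n = 16.
(a) r = 12.58; between ranks 12 (5.4) and 13 (5.8): 5.632.
(b) the nearest-rank method: rank 12 → 5.4.
|5.632 − 5.4| = 0.232.

0.23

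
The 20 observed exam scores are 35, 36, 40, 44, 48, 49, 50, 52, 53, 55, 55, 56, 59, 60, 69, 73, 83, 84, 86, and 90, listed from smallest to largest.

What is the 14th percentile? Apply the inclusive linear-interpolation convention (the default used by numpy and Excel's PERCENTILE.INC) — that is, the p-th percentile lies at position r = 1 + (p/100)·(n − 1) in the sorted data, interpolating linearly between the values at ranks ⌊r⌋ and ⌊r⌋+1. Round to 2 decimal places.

42.64

n = 20.
r = 1 + (14/100)·(20 − 1) = 1 + 2.66 = 3.66.
Rank 3 is 40 and rank 4 is 44.
Interpolate: 40 + 0.66·(44 − 40) = 40 + 0.66·4 = 42.64.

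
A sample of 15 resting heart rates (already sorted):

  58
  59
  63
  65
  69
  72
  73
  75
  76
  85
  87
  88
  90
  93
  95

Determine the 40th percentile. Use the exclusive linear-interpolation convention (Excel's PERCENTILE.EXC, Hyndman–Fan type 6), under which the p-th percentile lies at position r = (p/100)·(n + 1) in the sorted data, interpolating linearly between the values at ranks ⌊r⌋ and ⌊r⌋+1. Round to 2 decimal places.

72.40

n = 15.
r = (40/100)·(15 + 1) = 6.4.
Rank 6 is 72 and rank 7 is 73.
Interpolate: 72 + 0.4·(73 − 72) = 72 + 0.4·1 = 72.4.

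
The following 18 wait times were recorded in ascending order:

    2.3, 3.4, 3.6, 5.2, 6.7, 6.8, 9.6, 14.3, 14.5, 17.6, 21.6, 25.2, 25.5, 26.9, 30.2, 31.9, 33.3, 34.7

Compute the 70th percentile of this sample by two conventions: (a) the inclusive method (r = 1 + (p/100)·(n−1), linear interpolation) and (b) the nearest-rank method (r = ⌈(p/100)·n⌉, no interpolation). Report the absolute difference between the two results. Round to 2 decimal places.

0.03

n = 18.
(a) r = 12.9; between ranks 12 (25.2) and 13 (25.5): 25.47.
(b) the nearest-rank method: rank 13 → 25.5.
|25.47 − 25.5| = 0.03.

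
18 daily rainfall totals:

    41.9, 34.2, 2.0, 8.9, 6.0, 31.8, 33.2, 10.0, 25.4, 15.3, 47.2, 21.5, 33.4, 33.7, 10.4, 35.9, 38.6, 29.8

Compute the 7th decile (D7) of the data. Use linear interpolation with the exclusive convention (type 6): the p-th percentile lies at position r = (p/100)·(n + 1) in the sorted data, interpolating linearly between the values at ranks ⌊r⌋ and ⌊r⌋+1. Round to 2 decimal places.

Sorted: 2.0, 6.0, 8.9, 10.0, 10.4, 15.3, 21.5, 25.4, 29.8, 31.8, 33.2, 33.4, 33.7, 34.2, 35.9, 38.6, 41.9, 47.2.
n = 18.
r = (70/100)·(18 + 1) = 13.3.
Rank 13 is 33.7 and rank 14 is 34.2.
Interpolate: 33.7 + 0.3·(34.2 − 33.7) = 33.7 + 0.3·0.5 = 33.85.

33.85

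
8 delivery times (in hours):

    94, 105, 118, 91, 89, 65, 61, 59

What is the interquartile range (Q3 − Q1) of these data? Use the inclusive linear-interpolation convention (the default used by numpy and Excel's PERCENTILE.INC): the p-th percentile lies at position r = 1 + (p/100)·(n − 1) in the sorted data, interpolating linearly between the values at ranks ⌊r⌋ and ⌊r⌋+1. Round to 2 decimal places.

32.75

Sorted: 59, 61, 65, 89, 91, 94, 105, 118.
n = 8.
P25: r = 2.75; ranks 2–3 are 61, 65; interpolating gives 64.
P75: r = 6.25; ranks 6–7 are 94, 105; interpolating gives 96.75.
Difference: 96.75 − 64 = 32.75.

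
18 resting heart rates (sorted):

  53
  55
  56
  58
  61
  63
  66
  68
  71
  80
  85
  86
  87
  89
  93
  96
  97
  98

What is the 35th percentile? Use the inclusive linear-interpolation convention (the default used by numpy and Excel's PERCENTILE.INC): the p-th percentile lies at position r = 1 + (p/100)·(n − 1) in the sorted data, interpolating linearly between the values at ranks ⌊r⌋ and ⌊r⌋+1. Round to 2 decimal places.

n = 18.
r = 1 + (35/100)·(18 − 1) = 1 + 5.95 = 6.95.
Rank 6 is 63 and rank 7 is 66.
Interpolate: 63 + 0.95·(66 − 63) = 63 + 0.95·3 = 65.85.

65.85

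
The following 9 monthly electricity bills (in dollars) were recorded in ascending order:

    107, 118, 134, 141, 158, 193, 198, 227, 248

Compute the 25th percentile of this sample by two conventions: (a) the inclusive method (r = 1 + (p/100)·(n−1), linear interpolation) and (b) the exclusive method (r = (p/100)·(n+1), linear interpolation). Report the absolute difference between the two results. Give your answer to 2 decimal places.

n = 9.
(a) r = 3 → value at rank 3 = 134.
(b) r = 2.5; between ranks 2 (118) and 3 (134): 126.
|134 − 126| = 8.

8.00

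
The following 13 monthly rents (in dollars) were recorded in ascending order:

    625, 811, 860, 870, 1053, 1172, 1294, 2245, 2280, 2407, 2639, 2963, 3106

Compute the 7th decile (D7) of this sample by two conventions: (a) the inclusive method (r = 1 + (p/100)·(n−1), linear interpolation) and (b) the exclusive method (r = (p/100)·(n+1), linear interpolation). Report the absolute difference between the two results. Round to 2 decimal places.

50.80

n = 13.
(a) r = 9.4; between ranks 9 (2280) and 10 (2407): 2330.8.
(b) r = 9.8; between ranks 9 (2280) and 10 (2407): 2381.6.
|2330.8 − 2381.6| = 50.8.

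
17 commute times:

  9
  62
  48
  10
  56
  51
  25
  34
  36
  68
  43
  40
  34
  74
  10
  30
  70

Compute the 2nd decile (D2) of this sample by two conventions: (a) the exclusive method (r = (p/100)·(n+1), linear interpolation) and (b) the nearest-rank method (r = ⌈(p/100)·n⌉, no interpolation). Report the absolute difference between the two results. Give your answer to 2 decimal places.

6.00

Sorted: 9, 10, 10, 25, 30, 34, 34, 36, 40, 43, 48, 51, 56, 62, 68, 70, 74.
n = 17.
(a) r = 3.6; between ranks 3 (10) and 4 (25): 19.
(b) the nearest-rank method: rank 4 → 25.
|19 − 25| = 6.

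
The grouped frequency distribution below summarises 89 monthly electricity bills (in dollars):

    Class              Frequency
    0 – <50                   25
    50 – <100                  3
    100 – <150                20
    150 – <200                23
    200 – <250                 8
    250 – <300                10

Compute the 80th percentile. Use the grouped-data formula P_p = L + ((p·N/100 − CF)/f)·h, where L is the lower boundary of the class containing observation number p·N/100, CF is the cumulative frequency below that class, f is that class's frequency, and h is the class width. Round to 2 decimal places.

201.25

N = 89; target position k = 80/100 · 89 = 71.2.
Cumulative frequencies: 25, 28, 48, 71, 79, 89.
Observation 71.2 falls in the class 200 – <250.
L = 200, CF = 71, f = 8, h = 50.
P80 = 200 + ((71.2 − 71)/8)·50 = 200 + 1.25 = 201.25.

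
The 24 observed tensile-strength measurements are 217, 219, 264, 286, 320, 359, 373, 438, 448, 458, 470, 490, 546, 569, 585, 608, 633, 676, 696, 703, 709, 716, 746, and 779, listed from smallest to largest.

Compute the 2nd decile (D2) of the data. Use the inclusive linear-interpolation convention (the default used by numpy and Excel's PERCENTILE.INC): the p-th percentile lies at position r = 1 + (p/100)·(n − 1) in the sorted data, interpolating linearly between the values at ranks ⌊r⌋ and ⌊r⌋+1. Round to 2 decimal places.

n = 24.
r = 1 + (20/100)·(24 − 1) = 1 + 4.6 = 5.6.
Rank 5 is 320 and rank 6 is 359.
Interpolate: 320 + 0.6·(359 − 320) = 320 + 0.6·39 = 343.4.

343.40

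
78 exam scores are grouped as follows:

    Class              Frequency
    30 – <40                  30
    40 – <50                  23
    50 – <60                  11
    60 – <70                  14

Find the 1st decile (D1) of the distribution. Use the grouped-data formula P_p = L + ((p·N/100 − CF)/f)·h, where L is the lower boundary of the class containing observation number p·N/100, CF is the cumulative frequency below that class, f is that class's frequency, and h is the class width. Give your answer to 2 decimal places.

32.60

N = 78; target position k = 10/100 · 78 = 7.8.
Cumulative frequencies: 30, 53, 64, 78.
Observation 7.8 falls in the class 30 – <40.
L = 30, CF = 0, f = 30, h = 10.
P10 = 30 + ((7.8 − 0)/30)·10 = 30 + 2.6 = 32.6.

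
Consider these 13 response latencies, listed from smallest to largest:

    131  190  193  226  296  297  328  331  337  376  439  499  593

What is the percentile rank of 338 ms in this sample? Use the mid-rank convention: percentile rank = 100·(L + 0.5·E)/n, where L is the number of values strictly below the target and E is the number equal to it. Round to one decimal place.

Count below 338: L = 9; count equal: E = 0; n = 13.
Percentile rank = 100·(9 + 0.5·0)/13 = 100·9/13 = 69.23.

69.2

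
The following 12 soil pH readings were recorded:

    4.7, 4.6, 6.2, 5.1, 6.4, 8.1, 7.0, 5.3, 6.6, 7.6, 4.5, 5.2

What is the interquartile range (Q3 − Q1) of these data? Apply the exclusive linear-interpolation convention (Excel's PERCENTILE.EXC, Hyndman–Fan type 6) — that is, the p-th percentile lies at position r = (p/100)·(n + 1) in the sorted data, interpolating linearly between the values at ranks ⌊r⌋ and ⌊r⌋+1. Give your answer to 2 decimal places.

Sorted: 4.5, 4.6, 4.7, 5.1, 5.2, 5.3, 6.2, 6.4, 6.6, 7.0, 7.6, 8.1.
n = 12.
P25: r = 3.25; ranks 3–4 are 4.7, 5.1; interpolating gives 4.8.
P75: r = 9.75; ranks 9–10 are 6.6, 7.0; interpolating gives 6.9.
Difference: 6.9 − 4.8 = 2.1.

2.10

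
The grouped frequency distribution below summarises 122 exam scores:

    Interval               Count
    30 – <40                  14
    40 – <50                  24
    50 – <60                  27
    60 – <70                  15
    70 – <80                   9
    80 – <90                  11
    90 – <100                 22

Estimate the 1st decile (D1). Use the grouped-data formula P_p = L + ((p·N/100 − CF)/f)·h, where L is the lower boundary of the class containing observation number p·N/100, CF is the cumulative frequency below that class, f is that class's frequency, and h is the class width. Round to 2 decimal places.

38.71

N = 122; target position k = 10/100 · 122 = 12.2.
Cumulative frequencies: 14, 38, 65, 80, 89, 100, 122.
Observation 12.2 falls in the class 30 – <40.
L = 30, CF = 0, f = 14, h = 10.
P10 = 30 + ((12.2 − 0)/14)·10 = 30 + 8.71429 = 38.7143.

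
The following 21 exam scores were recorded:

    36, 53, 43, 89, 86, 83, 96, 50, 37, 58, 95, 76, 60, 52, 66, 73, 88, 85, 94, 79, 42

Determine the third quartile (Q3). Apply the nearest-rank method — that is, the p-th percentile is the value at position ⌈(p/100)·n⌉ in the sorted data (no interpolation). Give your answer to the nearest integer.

86

Sorted: 36, 37, 42, 43, 50, 52, 53, 58, 60, 66, 73, 76, 79, 83, 85, 86, 88, 89, 94, 95, 96.
n = 21.
Position = ⌈75/100 · 21⌉ = ⌈15.75⌉ = 16.
The value at rank 16 is 86.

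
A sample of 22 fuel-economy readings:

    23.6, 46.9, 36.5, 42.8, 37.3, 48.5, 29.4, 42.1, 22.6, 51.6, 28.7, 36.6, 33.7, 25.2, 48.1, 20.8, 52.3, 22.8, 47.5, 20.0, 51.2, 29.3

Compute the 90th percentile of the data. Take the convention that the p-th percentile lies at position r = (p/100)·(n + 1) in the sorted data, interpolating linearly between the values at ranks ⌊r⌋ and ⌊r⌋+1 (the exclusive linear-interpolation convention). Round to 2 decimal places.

51.48

Sorted: 20.0, 20.8, 22.6, 22.8, 23.6, 25.2, 28.7, 29.3, 29.4, 33.7, 36.5, 36.6, 37.3, 42.1, 42.8, 46.9, 47.5, 48.1, 48.5, 51.2, 51.6, 52.3.
n = 22.
r = (90/100)·(22 + 1) = 20.7.
Rank 20 is 51.2 and rank 21 is 51.6.
Interpolate: 51.2 + 0.7·(51.6 − 51.2) = 51.2 + 0.7·0.4 = 51.48.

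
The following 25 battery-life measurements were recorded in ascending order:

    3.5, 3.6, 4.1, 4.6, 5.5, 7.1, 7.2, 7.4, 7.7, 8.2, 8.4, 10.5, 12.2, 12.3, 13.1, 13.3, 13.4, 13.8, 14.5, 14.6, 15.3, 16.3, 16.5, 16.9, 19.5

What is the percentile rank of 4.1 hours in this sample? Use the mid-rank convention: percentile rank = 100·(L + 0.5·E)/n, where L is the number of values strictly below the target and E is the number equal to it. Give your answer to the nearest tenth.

10.0

Count below 4.1: L = 2; count equal: E = 1; n = 25.
Percentile rank = 100·(2 + 0.5·1)/25 = 100·2.5/25 = 10.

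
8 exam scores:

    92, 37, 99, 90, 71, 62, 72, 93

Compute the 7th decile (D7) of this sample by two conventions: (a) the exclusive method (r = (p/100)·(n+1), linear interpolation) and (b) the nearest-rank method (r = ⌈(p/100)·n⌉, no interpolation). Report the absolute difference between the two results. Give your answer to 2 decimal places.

0.30

Sorted: 37, 62, 71, 72, 90, 92, 93, 99.
n = 8.
(a) r = 6.3; between ranks 6 (92) and 7 (93): 92.3.
(b) the nearest-rank method: rank 6 → 92.
|92.3 − 92| = 0.3.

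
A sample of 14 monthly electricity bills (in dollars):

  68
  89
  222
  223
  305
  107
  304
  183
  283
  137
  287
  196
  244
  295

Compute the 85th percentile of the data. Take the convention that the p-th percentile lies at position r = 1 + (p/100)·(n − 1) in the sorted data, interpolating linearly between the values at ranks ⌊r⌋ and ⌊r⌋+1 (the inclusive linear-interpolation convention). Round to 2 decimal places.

295.45

Sorted: 68, 89, 107, 137, 183, 196, 222, 223, 244, 283, 287, 295, 304, 305.
n = 14.
r = 1 + (85/100)·(14 − 1) = 1 + 11.05 = 12.05.
Rank 12 is 295 and rank 13 is 304.
Interpolate: 295 + 0.05·(304 − 295) = 295 + 0.05·9 = 295.45.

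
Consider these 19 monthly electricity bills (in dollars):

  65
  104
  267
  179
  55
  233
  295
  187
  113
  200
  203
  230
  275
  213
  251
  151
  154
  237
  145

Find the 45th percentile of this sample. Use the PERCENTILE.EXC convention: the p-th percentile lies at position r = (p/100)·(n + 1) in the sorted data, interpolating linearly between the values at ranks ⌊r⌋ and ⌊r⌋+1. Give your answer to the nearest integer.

Sorted: 55, 65, 104, 113, 145, 151, 154, 179, 187, 200, 203, 213, 230, 233, 237, 251, 267, 275, 295.
n = 19.
r = (45/100)·(19 + 1) = 9.
r is an integer, so P45 is the value at rank 9: 187.

187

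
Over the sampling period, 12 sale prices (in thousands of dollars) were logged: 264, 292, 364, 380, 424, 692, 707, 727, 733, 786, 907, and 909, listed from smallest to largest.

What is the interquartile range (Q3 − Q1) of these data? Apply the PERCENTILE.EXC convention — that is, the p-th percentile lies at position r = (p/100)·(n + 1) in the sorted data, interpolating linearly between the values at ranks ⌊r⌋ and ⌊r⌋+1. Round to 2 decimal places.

404.75

n = 12.
P25: r = 3.25; ranks 3–4 are 364, 380; interpolating gives 368.
P75: r = 9.75; ranks 9–10 are 733, 786; interpolating gives 772.75.
Difference: 772.75 − 368 = 404.75.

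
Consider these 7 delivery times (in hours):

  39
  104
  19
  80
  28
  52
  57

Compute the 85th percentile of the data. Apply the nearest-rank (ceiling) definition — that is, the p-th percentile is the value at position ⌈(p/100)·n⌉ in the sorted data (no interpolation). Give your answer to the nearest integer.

Sorted: 19, 28, 39, 52, 57, 80, 104.
n = 7.
Position = ⌈85/100 · 7⌉ = ⌈5.95⌉ = 6.
The value at rank 6 is 80.

80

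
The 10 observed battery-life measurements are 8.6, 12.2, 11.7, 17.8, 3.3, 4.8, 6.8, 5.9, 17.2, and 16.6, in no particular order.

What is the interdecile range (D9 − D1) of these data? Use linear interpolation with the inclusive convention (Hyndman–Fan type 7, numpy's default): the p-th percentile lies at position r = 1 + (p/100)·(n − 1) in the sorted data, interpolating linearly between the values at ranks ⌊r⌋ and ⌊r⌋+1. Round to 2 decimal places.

12.61

Sorted: 3.3, 4.8, 5.9, 6.8, 8.6, 11.7, 12.2, 16.6, 17.2, 17.8.
n = 10.
P10: r = 1.9; ranks 1–2 are 3.3, 4.8; interpolating gives 4.65.
P90: r = 9.1; ranks 9–10 are 17.2, 17.8; interpolating gives 17.26.
Difference: 17.26 − 4.65 = 12.61.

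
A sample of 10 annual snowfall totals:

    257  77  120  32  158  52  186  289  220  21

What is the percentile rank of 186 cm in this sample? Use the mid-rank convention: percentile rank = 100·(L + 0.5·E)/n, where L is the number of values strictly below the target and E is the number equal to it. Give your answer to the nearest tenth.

65.0

Sorted: 21, 32, 52, 77, 120, 158, 186, 220, 257, 289.
Count below 186: L = 6; count equal: E = 1; n = 10.
Percentile rank = 100·(6 + 0.5·1)/10 = 100·6.5/10 = 65.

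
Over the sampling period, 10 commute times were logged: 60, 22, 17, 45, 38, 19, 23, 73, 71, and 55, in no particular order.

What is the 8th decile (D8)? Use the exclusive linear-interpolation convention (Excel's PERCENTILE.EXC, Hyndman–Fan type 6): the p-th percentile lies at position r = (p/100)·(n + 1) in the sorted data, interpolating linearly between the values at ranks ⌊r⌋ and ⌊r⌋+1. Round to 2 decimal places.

Sorted: 17, 19, 22, 23, 38, 45, 55, 60, 71, 73.
n = 10.
r = (80/100)·(10 + 1) = 8.8.
Rank 8 is 60 and rank 9 is 71.
Interpolate: 60 + 0.8·(71 − 60) = 60 + 0.8·11 = 68.8.

68.80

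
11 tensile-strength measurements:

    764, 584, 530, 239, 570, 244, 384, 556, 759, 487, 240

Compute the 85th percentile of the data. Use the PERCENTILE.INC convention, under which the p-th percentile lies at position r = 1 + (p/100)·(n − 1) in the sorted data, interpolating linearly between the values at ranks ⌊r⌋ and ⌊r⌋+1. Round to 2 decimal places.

671.50

Sorted: 239, 240, 244, 384, 487, 530, 556, 570, 584, 759, 764.
n = 11.
r = 1 + (85/100)·(11 − 1) = 1 + 8.5 = 9.5.
Rank 9 is 584 and rank 10 is 759.
Interpolate: 584 + 0.5·(759 − 584) = 584 + 0.5·175 = 671.5.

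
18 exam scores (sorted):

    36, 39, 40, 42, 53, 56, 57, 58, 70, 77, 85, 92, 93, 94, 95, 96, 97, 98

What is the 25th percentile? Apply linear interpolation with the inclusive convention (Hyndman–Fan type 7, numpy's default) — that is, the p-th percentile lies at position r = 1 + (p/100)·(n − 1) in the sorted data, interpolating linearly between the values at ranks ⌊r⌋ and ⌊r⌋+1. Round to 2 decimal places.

n = 18.
r = 1 + (25/100)·(18 − 1) = 1 + 4.25 = 5.25.
Rank 5 is 53 and rank 6 is 56.
Interpolate: 53 + 0.25·(56 − 53) = 53 + 0.25·3 = 53.75.

53.75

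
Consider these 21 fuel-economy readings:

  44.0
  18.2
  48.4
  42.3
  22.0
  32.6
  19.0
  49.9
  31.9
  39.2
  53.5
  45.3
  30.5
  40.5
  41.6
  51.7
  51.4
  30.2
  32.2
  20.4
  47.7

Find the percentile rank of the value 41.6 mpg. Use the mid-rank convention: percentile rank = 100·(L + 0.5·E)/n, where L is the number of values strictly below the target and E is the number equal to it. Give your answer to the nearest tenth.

Sorted: 18.2, 19.0, 20.4, 22.0, 30.2, 30.5, 31.9, 32.2, 32.6, 39.2, 40.5, 41.6, 42.3, 44.0, 45.3, 47.7, 48.4, 49.9, 51.4, 51.7, 53.5.
Count below 41.6: L = 11; count equal: E = 1; n = 21.
Percentile rank = 100·(11 + 0.5·1)/21 = 100·11.5/21 = 54.76.

54.8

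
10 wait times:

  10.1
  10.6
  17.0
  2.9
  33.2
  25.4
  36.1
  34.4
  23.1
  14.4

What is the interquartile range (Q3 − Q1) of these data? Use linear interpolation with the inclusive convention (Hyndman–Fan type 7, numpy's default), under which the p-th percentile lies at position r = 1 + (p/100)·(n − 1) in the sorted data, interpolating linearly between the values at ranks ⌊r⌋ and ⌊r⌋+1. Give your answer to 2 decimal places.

Sorted: 2.9, 10.1, 10.6, 14.4, 17.0, 23.1, 25.4, 33.2, 34.4, 36.1.
n = 10.
P25: r = 3.25; ranks 3–4 are 10.6, 14.4; interpolating gives 11.55.
P75: r = 7.75; ranks 7–8 are 25.4, 33.2; interpolating gives 31.25.
Difference: 31.25 − 11.55 = 19.7.

19.70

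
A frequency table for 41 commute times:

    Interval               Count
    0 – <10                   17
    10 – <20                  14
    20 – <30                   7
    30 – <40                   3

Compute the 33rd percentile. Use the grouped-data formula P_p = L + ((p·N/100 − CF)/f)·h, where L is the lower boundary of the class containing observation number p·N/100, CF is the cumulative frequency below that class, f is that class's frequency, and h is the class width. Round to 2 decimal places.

N = 41; target position k = 33/100 · 41 = 13.53.
Cumulative frequencies: 17, 31, 38, 41.
Observation 13.53 falls in the class 0 – <10.
L = 0, CF = 0, f = 17, h = 10.
P33 = 0 + ((13.53 − 0)/17)·10 = 0 + 7.95882 = 7.95882.

7.96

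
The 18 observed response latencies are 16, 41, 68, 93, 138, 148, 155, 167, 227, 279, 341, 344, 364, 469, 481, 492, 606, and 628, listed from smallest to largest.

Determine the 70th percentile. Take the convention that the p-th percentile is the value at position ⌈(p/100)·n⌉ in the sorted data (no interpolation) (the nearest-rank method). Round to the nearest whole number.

364

n = 18.
Position = ⌈70/100 · 18⌉ = ⌈12.6⌉ = 13.
The value at rank 13 is 364.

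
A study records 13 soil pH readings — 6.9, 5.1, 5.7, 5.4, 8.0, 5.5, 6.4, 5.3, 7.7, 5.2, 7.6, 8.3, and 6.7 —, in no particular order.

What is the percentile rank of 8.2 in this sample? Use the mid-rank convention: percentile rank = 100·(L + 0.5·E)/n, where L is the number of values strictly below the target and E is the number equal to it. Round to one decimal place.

92.3

Sorted: 5.1, 5.2, 5.3, 5.4, 5.5, 5.7, 6.4, 6.7, 6.9, 7.6, 7.7, 8.0, 8.3.
Count below 8.2: L = 12; count equal: E = 0; n = 13.
Percentile rank = 100·(12 + 0.5·0)/13 = 100·12/13 = 92.31.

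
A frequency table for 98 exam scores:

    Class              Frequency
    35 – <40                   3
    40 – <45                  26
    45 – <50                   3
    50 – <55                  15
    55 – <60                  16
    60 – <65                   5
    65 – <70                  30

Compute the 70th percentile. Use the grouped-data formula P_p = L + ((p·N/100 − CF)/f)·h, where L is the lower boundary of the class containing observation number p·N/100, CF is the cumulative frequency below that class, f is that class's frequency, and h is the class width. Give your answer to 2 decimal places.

65.10

N = 98; target position k = 70/100 · 98 = 68.6.
Cumulative frequencies: 3, 29, 32, 47, 63, 68, 98.
Observation 68.6 falls in the class 65 – <70.
L = 65, CF = 68, f = 30, h = 5.
P70 = 65 + ((68.6 − 68)/30)·5 = 65 + 0.1 = 65.1.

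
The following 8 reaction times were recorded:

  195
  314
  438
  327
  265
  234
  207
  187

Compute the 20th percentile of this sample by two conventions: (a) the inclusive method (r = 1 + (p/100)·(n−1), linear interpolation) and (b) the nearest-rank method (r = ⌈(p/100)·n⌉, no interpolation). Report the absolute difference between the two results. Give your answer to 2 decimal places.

4.80

Sorted: 187, 195, 207, 234, 265, 314, 327, 438.
n = 8.
(a) r = 2.4; between ranks 2 (195) and 3 (207): 199.8.
(b) the nearest-rank method: rank 2 → 195.
|199.8 − 195| = 4.8.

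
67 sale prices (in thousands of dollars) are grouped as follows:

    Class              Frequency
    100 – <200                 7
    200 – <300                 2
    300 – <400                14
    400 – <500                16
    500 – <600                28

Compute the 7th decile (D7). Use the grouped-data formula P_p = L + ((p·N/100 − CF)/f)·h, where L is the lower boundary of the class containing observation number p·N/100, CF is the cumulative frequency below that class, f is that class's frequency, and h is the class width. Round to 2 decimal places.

N = 67; target position k = 70/100 · 67 = 46.9.
Cumulative frequencies: 7, 9, 23, 39, 67.
Observation 46.9 falls in the class 500 – <600.
L = 500, CF = 39, f = 28, h = 100.
P70 = 500 + ((46.9 − 39)/28)·100 = 500 + 28.2143 = 528.214.

528.21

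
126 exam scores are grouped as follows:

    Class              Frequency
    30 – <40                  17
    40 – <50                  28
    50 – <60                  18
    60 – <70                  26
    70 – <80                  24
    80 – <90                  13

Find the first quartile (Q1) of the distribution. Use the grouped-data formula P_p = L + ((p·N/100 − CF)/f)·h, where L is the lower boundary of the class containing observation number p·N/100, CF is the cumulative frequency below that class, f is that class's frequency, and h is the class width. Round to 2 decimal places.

N = 126; target position k = 25/100 · 126 = 31.5.
Cumulative frequencies: 17, 45, 63, 89, 113, 126.
Observation 31.5 falls in the class 40 – <50.
L = 40, CF = 17, f = 28, h = 10.
P25 = 40 + ((31.5 − 17)/28)·10 = 40 + 5.17857 = 45.1786.

45.18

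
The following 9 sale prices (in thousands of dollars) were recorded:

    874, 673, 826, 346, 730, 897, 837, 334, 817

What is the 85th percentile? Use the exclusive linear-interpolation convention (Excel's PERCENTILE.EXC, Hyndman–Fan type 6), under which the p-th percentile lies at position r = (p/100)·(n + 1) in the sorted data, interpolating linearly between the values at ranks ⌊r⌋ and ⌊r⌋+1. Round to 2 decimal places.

885.50

Sorted: 334, 346, 673, 730, 817, 826, 837, 874, 897.
n = 9.
r = (85/100)·(9 + 1) = 8.5.
Rank 8 is 874 and rank 9 is 897.
Interpolate: 874 + 0.5·(897 − 874) = 874 + 0.5·23 = 885.5.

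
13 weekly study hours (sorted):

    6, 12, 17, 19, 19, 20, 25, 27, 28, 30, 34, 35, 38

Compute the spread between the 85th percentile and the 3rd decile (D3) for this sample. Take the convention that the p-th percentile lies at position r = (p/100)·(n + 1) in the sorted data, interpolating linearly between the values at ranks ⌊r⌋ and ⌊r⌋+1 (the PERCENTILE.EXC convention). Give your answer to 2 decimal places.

n = 13.
P30: r = 4.2; ranks 4–5 are 19, 19; interpolating gives 19.
P85: r = 11.9; ranks 11–12 are 34, 35; interpolating gives 34.9.
Difference: 34.9 − 19 = 15.9.

15.90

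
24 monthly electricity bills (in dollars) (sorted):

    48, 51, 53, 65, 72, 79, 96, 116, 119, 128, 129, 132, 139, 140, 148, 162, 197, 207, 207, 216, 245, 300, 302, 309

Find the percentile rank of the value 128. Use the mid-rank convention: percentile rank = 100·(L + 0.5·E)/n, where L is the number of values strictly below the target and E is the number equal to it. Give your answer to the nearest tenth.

39.6

Count below 128: L = 9; count equal: E = 1; n = 24.
Percentile rank = 100·(9 + 0.5·1)/24 = 100·9.5/24 = 39.58.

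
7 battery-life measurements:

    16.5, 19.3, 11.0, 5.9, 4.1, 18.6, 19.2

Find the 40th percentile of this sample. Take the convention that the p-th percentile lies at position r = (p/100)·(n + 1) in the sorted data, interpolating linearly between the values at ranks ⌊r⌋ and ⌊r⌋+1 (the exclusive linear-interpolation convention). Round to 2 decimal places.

12.10

Sorted: 4.1, 5.9, 11.0, 16.5, 18.6, 19.2, 19.3.
n = 7.
r = (40/100)·(7 + 1) = 3.2.
Rank 3 is 11.0 and rank 4 is 16.5.
Interpolate: 11.0 + 0.2·(16.5 − 11.0) = 11.0 + 0.2·5.5 = 12.1.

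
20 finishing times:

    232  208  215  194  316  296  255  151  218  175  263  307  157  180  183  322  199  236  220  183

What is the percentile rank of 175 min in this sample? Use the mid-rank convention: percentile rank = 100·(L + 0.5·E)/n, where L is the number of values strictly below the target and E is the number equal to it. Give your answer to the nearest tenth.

12.5

Sorted: 151, 157, 175, 180, 183, 183, 194, 199, 208, 215, 218, 220, 232, 236, 255, 263, 296, 307, 316, 322.
Count below 175: L = 2; count equal: E = 1; n = 20.
Percentile rank = 100·(2 + 0.5·1)/20 = 100·2.5/20 = 12.5.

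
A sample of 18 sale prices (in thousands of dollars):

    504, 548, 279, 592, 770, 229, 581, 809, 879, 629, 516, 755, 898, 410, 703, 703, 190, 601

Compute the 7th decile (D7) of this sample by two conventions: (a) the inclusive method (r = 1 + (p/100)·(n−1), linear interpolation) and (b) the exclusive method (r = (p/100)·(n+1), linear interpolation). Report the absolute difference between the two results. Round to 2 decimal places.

Sorted: 190, 229, 279, 410, 504, 516, 548, 581, 592, 601, 629, 703, 703, 755, 770, 809, 879, 898.
n = 18.
(a) r = 12.9; between ranks 12 (703) and 13 (703): 703.
(b) r = 13.3; between ranks 13 (703) and 14 (755): 718.6.
|703 − 718.6| = 15.6.

15.60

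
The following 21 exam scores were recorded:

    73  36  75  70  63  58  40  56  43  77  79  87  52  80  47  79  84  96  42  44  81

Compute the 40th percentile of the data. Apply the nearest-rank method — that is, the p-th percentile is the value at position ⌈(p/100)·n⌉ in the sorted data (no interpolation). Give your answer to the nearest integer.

58

Sorted: 36, 40, 42, 43, 44, 47, 52, 56, 58, 63, 70, 73, 75, 77, 79, 79, 80, 81, 84, 87, 96.
n = 21.
Position = ⌈40/100 · 21⌉ = ⌈8.4⌉ = 9.
The value at rank 9 is 58.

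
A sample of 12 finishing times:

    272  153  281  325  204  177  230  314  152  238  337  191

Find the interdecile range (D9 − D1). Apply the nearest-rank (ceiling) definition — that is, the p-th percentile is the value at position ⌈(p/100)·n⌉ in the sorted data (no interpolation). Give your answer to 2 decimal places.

172.00

Sorted: 152, 153, 177, 191, 204, 230, 238, 272, 281, 314, 325, 337.
n = 12.
P10: rank ⌈10/100·12⌉ = 2 → 153.
P90: rank ⌈90/100·12⌉ = 11 → 325.
Difference: 325 − 153 = 172.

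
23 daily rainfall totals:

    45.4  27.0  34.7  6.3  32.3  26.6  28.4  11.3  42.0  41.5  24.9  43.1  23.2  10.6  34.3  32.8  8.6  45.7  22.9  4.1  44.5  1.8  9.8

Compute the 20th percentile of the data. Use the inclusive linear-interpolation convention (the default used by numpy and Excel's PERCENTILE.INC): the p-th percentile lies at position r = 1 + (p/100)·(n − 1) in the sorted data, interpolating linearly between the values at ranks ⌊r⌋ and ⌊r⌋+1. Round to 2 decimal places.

10.12

Sorted: 1.8, 4.1, 6.3, 8.6, 9.8, 10.6, 11.3, 22.9, 23.2, 24.9, 26.6, 27.0, 28.4, 32.3, 32.8, 34.3, 34.7, 41.5, 42.0, 43.1, 44.5, 45.4, 45.7.
n = 23.
r = 1 + (20/100)·(23 − 1) = 1 + 4.4 = 5.4.
Rank 5 is 9.8 and rank 6 is 10.6.
Interpolate: 9.8 + 0.4·(10.6 − 9.8) = 9.8 + 0.4·0.8 = 10.12.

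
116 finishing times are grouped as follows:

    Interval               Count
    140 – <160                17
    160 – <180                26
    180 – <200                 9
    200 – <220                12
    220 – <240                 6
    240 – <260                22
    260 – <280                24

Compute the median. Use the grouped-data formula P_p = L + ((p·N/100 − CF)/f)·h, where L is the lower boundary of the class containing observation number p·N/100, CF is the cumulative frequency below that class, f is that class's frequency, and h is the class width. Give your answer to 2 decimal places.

210.00

N = 116; target position k = 50/100 · 116 = 58.
Cumulative frequencies: 17, 43, 52, 64, 70, 92, 116.
Observation 58 falls in the class 200 – <220.
L = 200, CF = 52, f = 12, h = 20.
P50 = 200 + ((58 − 52)/12)·20 = 200 + 10 = 210.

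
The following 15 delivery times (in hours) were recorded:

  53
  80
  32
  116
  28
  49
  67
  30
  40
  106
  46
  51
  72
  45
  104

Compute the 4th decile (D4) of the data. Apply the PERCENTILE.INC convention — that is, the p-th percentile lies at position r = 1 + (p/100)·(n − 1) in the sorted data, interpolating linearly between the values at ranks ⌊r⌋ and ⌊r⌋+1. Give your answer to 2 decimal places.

47.80

Sorted: 28, 30, 32, 40, 45, 46, 49, 51, 53, 67, 72, 80, 104, 106, 116.
n = 15.
r = 1 + (40/100)·(15 − 1) = 1 + 5.6 = 6.6.
Rank 6 is 46 and rank 7 is 49.
Interpolate: 46 + 0.6·(49 − 46) = 46 + 0.6·3 = 47.8.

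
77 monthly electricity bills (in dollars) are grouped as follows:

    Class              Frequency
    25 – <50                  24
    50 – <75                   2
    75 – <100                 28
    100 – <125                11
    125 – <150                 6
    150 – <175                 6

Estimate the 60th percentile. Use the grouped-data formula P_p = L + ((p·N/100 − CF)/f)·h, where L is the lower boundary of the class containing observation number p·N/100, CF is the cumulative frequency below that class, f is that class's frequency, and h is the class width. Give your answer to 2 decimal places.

93.04

N = 77; target position k = 60/100 · 77 = 46.2.
Cumulative frequencies: 24, 26, 54, 65, 71, 77.
Observation 46.2 falls in the class 75 – <100.
L = 75, CF = 26, f = 28, h = 25.
P60 = 75 + ((46.2 − 26)/28)·25 = 75 + 18.0357 = 93.0357.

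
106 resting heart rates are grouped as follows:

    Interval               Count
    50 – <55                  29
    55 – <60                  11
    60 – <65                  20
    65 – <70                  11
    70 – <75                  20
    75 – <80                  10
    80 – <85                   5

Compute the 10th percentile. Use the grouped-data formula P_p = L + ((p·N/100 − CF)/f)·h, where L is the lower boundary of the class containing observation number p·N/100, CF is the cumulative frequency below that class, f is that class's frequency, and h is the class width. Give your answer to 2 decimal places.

51.83

N = 106; target position k = 10/100 · 106 = 10.6.
Cumulative frequencies: 29, 40, 60, 71, 91, 101, 106.
Observation 10.6 falls in the class 50 – <55.
L = 50, CF = 0, f = 29, h = 5.
P10 = 50 + ((10.6 − 0)/29)·5 = 50 + 1.82759 = 51.8276.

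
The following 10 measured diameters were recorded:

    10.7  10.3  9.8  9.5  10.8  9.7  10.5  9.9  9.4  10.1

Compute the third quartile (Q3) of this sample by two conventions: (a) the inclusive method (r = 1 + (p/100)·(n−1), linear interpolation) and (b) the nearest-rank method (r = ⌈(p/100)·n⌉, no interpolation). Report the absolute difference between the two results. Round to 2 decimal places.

0.05

Sorted: 9.4, 9.5, 9.7, 9.8, 9.9, 10.1, 10.3, 10.5, 10.7, 10.8.
n = 10.
(a) r = 7.75; between ranks 7 (10.3) and 8 (10.5): 10.45.
(b) the nearest-rank method: rank 8 → 10.5.
|10.45 − 10.5| = 0.05.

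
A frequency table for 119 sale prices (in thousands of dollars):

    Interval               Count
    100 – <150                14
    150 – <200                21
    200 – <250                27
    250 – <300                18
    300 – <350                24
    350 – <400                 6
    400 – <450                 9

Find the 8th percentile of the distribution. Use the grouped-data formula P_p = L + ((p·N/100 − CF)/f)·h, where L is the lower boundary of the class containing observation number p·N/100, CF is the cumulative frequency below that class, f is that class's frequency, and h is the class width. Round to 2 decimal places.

N = 119; target position k = 8/100 · 119 = 9.52.
Cumulative frequencies: 14, 35, 62, 80, 104, 110, 119.
Observation 9.52 falls in the class 100 – <150.
L = 100, CF = 0, f = 14, h = 50.
P8 = 100 + ((9.52 − 0)/14)·50 = 100 + 34 = 134.

134.00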